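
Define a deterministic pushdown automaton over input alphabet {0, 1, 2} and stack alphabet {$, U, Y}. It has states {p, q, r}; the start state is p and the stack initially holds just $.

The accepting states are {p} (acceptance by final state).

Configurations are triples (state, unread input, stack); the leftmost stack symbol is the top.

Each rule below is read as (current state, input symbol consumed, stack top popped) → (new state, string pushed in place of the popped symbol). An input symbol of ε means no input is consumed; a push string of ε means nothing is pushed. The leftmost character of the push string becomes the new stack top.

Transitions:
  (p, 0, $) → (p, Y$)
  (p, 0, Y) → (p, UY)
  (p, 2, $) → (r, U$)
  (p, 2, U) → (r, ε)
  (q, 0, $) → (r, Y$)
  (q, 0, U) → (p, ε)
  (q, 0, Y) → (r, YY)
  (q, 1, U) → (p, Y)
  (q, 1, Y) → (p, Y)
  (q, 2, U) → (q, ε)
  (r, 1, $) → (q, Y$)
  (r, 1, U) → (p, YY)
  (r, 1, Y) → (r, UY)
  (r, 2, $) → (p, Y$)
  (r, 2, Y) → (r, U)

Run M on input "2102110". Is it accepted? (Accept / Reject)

Accept

(p, 2102110, $)
  read 2, top $: go to r, push U$ → (r, 102110, U$)
  read 1, top U: go to p, push YY → (p, 02110, YY$)
  read 0, top Y: go to p, push UY → (p, 2110, UYY$)
  read 2, top U: go to r, push ε → (r, 110, YY$)
  read 1, top Y: go to r, push UY → (r, 10, UYY$)
  read 1, top U: go to p, push YY → (p, 0, YYYY$)
  read 0, top Y: go to p, push UY → (p, ε, UYYYY$)
All input consumed; state p ∈ F.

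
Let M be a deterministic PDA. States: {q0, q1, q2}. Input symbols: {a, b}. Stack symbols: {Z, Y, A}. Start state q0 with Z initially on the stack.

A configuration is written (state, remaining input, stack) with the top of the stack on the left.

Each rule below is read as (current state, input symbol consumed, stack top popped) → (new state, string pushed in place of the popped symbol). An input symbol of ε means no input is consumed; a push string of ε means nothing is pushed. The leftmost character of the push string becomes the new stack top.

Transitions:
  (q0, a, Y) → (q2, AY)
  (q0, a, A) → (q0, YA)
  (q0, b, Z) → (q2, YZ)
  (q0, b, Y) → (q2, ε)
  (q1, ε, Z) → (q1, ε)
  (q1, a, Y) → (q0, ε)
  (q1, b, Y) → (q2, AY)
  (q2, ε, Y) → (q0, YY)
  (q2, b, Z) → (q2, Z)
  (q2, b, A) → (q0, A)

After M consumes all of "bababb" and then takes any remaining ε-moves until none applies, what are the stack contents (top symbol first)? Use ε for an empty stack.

(q0, bababb, Z) ⊢ (q2, ababb, YZ) ⊢ (q0, ababb, YYZ) ⊢ (q2, babb, AYYZ) ⊢ (q0, abb, AYYZ) ⊢ (q0, bb, YAYYZ) ⊢ (q2, b, AYYZ) ⊢ (q0, ε, AYYZ)
All input consumed in state q0 with stack AYYZ.

AYYZ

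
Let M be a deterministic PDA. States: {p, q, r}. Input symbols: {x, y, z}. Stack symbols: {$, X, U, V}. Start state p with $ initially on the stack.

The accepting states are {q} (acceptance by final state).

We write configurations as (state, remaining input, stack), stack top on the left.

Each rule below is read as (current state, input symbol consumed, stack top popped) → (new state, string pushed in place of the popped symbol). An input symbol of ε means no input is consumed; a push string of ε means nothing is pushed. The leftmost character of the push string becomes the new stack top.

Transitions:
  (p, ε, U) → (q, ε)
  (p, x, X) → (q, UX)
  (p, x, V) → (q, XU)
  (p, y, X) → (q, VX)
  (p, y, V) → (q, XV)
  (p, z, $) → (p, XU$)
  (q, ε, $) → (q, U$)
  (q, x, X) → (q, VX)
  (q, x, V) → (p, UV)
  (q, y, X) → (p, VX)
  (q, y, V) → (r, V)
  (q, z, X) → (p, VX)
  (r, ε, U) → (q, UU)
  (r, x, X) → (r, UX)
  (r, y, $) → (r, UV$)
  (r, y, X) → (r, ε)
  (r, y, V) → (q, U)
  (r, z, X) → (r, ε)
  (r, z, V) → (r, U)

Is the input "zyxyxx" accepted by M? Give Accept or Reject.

(p, zyxyxx, $)
  read z, top $: go to p, push XU$ → (p, yxyxx, XU$)
  read y, top X: go to q, push VX → (q, xyxx, VXU$)
  read x, top V: go to p, push UV → (p, yxx, UVXU$)
  ε-move, top U: go to q, push ε → (q, yxx, VXU$)
  read y, top V: go to r, push V → (r, xx, VXU$)
No transition applies at (r, xx, VXU$); input not fully consumed.

Reject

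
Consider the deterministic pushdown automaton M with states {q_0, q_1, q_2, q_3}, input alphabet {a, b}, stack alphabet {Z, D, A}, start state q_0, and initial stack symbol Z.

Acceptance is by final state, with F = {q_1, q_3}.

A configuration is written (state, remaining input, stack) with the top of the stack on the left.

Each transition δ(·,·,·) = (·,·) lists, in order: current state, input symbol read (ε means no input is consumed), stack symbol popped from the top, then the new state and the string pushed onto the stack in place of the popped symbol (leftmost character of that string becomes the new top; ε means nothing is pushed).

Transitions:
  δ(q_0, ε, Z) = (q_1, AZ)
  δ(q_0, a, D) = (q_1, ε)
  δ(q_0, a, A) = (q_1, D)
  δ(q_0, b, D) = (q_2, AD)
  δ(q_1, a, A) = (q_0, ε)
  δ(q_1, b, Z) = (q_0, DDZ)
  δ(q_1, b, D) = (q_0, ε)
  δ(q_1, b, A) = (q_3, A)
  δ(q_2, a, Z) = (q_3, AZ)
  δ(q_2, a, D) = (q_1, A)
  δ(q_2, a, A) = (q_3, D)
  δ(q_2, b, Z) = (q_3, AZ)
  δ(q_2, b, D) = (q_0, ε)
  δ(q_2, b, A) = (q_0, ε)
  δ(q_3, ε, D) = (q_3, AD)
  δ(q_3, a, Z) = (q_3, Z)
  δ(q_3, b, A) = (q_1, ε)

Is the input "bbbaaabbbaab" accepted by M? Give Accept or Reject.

Reject

(q_0, bbbaaabbbaab, Z) ⊢ (q_1, bbbaaabbbaab, AZ) ⊢ (q_3, bbaaabbbaab, AZ) ⊢ (q_1, baaabbbaab, Z) ⊢ (q_0, aaabbbaab, DDZ) ⊢ (q_1, aabbbaab, DZ)
No transition applies at (q_1, aabbbaab, DZ); input not fully consumed.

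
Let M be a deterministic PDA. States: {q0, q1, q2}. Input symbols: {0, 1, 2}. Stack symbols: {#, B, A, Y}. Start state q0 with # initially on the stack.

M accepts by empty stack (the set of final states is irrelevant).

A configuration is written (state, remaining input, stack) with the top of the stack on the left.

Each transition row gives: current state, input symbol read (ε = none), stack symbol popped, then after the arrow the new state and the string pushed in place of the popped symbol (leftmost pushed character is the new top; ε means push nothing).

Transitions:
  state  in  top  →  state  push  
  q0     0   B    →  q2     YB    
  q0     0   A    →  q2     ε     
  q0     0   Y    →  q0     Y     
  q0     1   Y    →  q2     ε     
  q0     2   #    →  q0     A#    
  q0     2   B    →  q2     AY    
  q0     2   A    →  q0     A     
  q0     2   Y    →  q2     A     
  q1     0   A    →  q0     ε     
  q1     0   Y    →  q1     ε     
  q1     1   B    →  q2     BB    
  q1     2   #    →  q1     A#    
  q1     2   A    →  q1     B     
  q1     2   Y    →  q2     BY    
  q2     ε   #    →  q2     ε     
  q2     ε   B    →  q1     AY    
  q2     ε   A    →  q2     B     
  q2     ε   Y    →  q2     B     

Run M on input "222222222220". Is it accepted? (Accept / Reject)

Accept

(q0, 222222222220, #)
  read 2, top #: go to q0, push A# → (q0, 22222222220, A#)
  read 2, top A: go to q0, push A → (q0, 2222222220, A#)
  read 2, top A: go to q0, push A → (q0, 222222220, A#)
  read 2, top A: go to q0, push A → (q0, 22222220, A#)
  read 2, top A: go to q0, push A → (q0, 2222220, A#)
  read 2, top A: go to q0, push A → (q0, 222220, A#)
  read 2, top A: go to q0, push A → (q0, 22220, A#)
  read 2, top A: go to q0, push A → (q0, 2220, A#)
  read 2, top A: go to q0, push A → (q0, 220, A#)
  read 2, top A: go to q0, push A → (q0, 20, A#)
  read 2, top A: go to q0, push A → (q0, 0, A#)
  read 0, top A: go to q2, push ε → (q2, ε, #)
  ε-move, top #: go to q2, push ε → (q2, ε, ε)
All input consumed and the stack is empty.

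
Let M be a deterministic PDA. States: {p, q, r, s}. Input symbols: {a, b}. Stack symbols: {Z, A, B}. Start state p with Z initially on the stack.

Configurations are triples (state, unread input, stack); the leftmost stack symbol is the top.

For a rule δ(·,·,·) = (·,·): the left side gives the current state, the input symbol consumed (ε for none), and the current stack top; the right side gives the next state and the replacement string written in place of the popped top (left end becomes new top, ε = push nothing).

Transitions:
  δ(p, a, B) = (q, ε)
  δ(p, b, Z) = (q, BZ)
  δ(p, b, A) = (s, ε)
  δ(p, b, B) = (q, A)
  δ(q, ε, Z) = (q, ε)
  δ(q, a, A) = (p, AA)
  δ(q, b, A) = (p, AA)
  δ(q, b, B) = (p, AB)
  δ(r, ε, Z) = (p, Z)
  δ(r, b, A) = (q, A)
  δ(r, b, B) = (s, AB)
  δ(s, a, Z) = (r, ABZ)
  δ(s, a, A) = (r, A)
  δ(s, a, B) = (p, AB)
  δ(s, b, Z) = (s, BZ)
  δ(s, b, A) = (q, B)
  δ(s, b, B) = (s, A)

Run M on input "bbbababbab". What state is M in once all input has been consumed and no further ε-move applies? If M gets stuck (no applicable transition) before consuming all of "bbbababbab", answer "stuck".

(p, bbbababbab, Z) ⊢ (q, bbababbab, BZ) ⊢ (p, bababbab, ABZ) ⊢ (s, ababbab, BZ) ⊢ (p, babbab, ABZ) ⊢ (s, abbab, BZ) ⊢ (p, bbab, ABZ) ⊢ (s, bab, BZ) ⊢ (s, ab, AZ) ⊢ (r, b, AZ) ⊢ (q, ε, AZ)
All input consumed; M is in state q.

q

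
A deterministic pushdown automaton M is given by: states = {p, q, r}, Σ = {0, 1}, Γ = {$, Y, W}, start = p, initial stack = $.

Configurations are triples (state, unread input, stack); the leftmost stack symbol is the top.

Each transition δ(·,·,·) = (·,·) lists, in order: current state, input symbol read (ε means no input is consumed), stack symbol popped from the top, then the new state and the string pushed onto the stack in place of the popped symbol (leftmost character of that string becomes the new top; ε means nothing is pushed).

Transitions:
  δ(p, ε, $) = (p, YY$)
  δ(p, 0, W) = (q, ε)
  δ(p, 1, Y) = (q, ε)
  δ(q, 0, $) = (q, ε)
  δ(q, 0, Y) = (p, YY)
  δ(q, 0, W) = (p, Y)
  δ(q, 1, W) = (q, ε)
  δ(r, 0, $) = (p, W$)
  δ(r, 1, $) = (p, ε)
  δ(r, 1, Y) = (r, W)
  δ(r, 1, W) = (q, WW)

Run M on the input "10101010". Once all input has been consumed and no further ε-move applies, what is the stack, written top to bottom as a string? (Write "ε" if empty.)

YY$

(p, 10101010, $)
  ε-move, top $: go to p, push YY$ → (p, 10101010, YY$)
  read 1, top Y: go to q, push ε → (q, 0101010, Y$)
  read 0, top Y: go to p, push YY → (p, 101010, YY$)
  read 1, top Y: go to q, push ε → (q, 01010, Y$)
  read 0, top Y: go to p, push YY → (p, 1010, YY$)
  read 1, top Y: go to q, push ε → (q, 010, Y$)
  read 0, top Y: go to p, push YY → (p, 10, YY$)
  read 1, top Y: go to q, push ε → (q, 0, Y$)
  read 0, top Y: go to p, push YY → (p, ε, YY$)
All input consumed in state p with stack YY$.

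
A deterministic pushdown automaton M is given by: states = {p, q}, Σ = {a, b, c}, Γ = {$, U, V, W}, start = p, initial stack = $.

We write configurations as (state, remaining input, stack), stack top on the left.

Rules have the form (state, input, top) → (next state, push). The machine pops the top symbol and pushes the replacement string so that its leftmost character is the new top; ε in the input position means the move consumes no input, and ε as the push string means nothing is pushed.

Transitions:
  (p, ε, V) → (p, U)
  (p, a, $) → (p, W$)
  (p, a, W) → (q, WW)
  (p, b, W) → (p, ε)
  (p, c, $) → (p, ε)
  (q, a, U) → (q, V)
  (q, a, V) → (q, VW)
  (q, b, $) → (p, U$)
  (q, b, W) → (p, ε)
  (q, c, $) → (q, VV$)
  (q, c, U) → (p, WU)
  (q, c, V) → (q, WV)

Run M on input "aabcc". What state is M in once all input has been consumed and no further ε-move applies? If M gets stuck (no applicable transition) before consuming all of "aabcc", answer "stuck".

(p, aabcc, $) ⊢ (p, abcc, W$) ⊢ (q, bcc, WW$) ⊢ (p, cc, W$)
No transition for (p, c, top W); M blocks with input cc remaining.

stuck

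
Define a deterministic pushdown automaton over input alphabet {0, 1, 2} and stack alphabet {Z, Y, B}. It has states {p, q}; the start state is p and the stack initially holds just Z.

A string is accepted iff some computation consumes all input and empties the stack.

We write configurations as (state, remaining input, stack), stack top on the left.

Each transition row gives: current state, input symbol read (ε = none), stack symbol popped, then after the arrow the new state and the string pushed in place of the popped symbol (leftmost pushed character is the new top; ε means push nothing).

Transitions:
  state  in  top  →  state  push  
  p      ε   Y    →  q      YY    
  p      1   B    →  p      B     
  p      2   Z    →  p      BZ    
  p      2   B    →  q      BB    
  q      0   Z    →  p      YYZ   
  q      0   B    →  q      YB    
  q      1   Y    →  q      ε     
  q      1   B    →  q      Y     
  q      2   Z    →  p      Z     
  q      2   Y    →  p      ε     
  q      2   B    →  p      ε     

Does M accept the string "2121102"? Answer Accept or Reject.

(p, 2121102, Z) ⊢ (p, 121102, BZ) ⊢ (p, 21102, BZ) ⊢ (q, 1102, BBZ) ⊢ (q, 102, YBZ) ⊢ (q, 02, BZ) ⊢ (q, 2, YBZ) ⊢ (p, ε, BZ)
All input consumed; stack is BZ, not empty, and no further ε-move applies.

Reject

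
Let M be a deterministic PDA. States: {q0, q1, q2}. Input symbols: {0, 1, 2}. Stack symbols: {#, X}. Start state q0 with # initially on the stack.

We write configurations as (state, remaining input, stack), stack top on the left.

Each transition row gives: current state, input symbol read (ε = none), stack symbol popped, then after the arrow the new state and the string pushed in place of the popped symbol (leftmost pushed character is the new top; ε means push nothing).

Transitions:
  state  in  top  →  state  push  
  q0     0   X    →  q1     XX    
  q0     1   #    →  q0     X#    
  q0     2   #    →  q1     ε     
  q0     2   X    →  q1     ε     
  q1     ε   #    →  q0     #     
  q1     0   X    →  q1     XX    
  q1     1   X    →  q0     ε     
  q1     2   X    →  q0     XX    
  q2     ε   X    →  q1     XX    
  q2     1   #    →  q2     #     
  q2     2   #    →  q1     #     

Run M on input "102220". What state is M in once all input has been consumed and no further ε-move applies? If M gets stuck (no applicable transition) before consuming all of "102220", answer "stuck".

q1

(q0, 102220, #)
  read 1, top #: go to q0, push X# → (q0, 02220, X#)
  read 0, top X: go to q1, push XX → (q1, 2220, XX#)
  read 2, top X: go to q0, push XX → (q0, 220, XXX#)
  read 2, top X: go to q1, push ε → (q1, 20, XX#)
  read 2, top X: go to q0, push XX → (q0, 0, XXX#)
  read 0, top X: go to q1, push XX → (q1, ε, XXXX#)
All input consumed; M is in state q1.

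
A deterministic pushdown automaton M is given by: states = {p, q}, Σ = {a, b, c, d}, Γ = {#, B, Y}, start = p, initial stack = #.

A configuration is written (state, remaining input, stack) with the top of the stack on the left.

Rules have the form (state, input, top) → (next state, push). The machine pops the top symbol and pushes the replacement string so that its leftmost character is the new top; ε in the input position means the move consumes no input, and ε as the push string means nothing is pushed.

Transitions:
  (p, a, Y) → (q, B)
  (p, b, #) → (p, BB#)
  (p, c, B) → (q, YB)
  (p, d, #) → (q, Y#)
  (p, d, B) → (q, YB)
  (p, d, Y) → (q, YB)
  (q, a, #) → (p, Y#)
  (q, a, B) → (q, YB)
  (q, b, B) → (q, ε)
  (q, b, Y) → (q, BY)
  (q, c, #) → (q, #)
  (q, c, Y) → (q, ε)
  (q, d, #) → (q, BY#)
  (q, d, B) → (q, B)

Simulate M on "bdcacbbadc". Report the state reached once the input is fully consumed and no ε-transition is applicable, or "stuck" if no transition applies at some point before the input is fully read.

q

(p, bdcacbbadc, #)
  read b, top #: go to p, push BB# → (p, dcacbbadc, BB#)
  read d, top B: go to q, push YB → (q, cacbbadc, YBB#)
  read c, top Y: go to q, push ε → (q, acbbadc, BB#)
  read a, top B: go to q, push YB → (q, cbbadc, YBB#)
  read c, top Y: go to q, push ε → (q, bbadc, BB#)
  read b, top B: go to q, push ε → (q, badc, B#)
  read b, top B: go to q, push ε → (q, adc, #)
  read a, top #: go to p, push Y# → (p, dc, Y#)
  read d, top Y: go to q, push YB → (q, c, YB#)
  read c, top Y: go to q, push ε → (q, ε, B#)
All input consumed; M is in state q.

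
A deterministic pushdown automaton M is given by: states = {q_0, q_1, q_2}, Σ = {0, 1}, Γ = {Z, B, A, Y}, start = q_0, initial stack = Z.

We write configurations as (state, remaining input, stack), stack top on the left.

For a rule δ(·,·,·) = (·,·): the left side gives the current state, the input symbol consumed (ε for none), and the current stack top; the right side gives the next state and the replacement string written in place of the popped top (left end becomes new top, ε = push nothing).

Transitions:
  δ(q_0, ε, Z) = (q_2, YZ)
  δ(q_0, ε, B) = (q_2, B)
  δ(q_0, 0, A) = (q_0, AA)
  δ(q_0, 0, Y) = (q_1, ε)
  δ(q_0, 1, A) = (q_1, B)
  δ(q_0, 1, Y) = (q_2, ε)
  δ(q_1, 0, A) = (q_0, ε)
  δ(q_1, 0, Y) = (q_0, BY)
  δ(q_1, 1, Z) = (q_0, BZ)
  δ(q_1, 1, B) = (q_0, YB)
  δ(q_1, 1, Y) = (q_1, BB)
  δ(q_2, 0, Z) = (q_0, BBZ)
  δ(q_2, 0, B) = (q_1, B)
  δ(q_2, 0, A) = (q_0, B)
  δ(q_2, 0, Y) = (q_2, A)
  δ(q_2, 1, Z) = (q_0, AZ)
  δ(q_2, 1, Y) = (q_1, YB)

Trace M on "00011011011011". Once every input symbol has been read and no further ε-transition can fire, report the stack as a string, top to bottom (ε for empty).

(q_0, 00011011011011, Z)
  ε-move, top Z: go to q_2, push YZ → (q_2, 00011011011011, YZ)
  read 0, top Y: go to q_2, push A → (q_2, 0011011011011, AZ)
  read 0, top A: go to q_0, push B → (q_0, 011011011011, BZ)
  ε-move, top B: go to q_2, push B → (q_2, 011011011011, BZ)
  read 0, top B: go to q_1, push B → (q_1, 11011011011, BZ)
  read 1, top B: go to q_0, push YB → (q_0, 1011011011, YBZ)
  read 1, top Y: go to q_2, push ε → (q_2, 011011011, BZ)
  read 0, top B: go to q_1, push B → (q_1, 11011011, BZ)
  read 1, top B: go to q_0, push YB → (q_0, 1011011, YBZ)
  read 1, top Y: go to q_2, push ε → (q_2, 011011, BZ)
  read 0, top B: go to q_1, push B → (q_1, 11011, BZ)
  read 1, top B: go to q_0, push YB → (q_0, 1011, YBZ)
  read 1, top Y: go to q_2, push ε → (q_2, 011, BZ)
  read 0, top B: go to q_1, push B → (q_1, 11, BZ)
  read 1, top B: go to q_0, push YB → (q_0, 1, YBZ)
  read 1, top Y: go to q_2, push ε → (q_2, ε, BZ)
All input consumed in state q_2 with stack BZ.

BZ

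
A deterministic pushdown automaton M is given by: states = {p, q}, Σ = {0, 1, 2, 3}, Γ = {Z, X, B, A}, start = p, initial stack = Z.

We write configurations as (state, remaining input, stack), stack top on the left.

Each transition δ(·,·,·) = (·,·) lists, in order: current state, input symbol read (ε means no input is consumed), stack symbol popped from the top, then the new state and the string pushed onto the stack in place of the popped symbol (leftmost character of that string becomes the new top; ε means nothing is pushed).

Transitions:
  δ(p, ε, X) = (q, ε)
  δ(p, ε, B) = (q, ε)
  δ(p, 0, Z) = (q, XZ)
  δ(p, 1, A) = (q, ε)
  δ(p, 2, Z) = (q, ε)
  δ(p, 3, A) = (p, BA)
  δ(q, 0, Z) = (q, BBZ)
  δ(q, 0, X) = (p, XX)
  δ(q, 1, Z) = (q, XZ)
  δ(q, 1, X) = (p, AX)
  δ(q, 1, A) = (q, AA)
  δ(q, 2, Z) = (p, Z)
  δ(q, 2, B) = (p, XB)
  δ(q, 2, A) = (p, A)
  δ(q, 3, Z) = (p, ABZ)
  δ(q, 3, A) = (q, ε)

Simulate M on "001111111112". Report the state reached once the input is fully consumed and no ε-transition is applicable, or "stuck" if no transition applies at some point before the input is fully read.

(p, 001111111112, Z) ⊢ (q, 01111111112, XZ) ⊢ (p, 1111111112, XXZ) ⊢ (q, 1111111112, XZ) ⊢ (p, 111111112, AXZ) ⊢ (q, 11111112, XZ) ⊢ (p, 1111112, AXZ) ⊢ (q, 111112, XZ) ⊢ (p, 11112, AXZ) ⊢ (q, 1112, XZ) ⊢ (p, 112, AXZ) ⊢ (q, 12, XZ) ⊢ (p, 2, AXZ)
No transition for (p, 2, top A); M blocks with input 2 remaining.

stuck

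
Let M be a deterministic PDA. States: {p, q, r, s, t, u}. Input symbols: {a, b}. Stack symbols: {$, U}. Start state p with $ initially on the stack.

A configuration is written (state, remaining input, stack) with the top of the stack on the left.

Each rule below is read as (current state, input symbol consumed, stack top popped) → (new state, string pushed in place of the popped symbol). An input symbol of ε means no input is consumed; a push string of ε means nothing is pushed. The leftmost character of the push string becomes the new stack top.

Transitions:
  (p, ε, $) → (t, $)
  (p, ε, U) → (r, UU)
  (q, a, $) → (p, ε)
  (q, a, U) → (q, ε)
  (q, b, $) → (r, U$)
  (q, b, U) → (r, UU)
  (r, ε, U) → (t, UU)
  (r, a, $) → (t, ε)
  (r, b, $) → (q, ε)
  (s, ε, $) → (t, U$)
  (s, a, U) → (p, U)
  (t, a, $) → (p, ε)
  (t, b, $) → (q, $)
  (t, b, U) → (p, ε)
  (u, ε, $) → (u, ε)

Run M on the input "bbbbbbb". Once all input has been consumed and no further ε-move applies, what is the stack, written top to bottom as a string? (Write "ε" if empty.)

UUUUUUU$

(p, bbbbbbb, $)
  ε-move, top $: go to t, push $ → (t, bbbbbbb, $)
  read b, top $: go to q, push $ → (q, bbbbbb, $)
  read b, top $: go to r, push U$ → (r, bbbbb, U$)
  ε-move, top U: go to t, push UU → (t, bbbbb, UU$)
  read b, top U: go to p, push ε → (p, bbbb, U$)
  ε-move, top U: go to r, push UU → (r, bbbb, UU$)
  ε-move, top U: go to t, push UU → (t, bbbb, UUU$)
  read b, top U: go to p, push ε → (p, bbb, UU$)
  ε-move, top U: go to r, push UU → (r, bbb, UUU$)
  ε-move, top U: go to t, push UU → (t, bbb, UUUU$)
  read b, top U: go to p, push ε → (p, bb, UUU$)
  ε-move, top U: go to r, push UU → (r, bb, UUUU$)
  ε-move, top U: go to t, push UU → (t, bb, UUUUU$)
  read b, top U: go to p, push ε → (p, b, UUUU$)
  ε-move, top U: go to r, push UU → (r, b, UUUUU$)
  ε-move, top U: go to t, push UU → (t, b, UUUUUU$)
  read b, top U: go to p, push ε → (p, ε, UUUUU$)
  ε-move, top U: go to r, push UU → (r, ε, UUUUUU$)
  ε-move, top U: go to t, push UU → (t, ε, UUUUUUU$)
All input consumed in state t with stack UUUUUUU$.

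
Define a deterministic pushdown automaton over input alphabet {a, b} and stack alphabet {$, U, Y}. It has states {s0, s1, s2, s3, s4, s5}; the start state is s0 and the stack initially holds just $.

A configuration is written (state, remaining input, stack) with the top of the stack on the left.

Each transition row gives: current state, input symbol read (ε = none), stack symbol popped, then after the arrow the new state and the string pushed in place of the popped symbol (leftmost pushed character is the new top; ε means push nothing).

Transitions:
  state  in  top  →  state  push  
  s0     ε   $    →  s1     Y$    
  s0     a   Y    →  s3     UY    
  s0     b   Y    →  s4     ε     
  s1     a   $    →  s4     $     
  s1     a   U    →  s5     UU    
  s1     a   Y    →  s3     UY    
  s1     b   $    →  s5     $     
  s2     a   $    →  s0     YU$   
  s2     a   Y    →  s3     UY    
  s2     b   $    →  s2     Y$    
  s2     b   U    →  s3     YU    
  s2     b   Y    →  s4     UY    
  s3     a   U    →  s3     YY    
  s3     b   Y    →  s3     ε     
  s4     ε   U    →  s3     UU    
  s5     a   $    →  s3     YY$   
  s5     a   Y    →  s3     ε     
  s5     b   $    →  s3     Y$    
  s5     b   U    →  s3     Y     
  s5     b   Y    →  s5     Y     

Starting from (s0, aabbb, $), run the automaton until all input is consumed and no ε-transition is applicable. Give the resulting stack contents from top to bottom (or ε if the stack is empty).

(s0, aabbb, $)
  ε-move, top $: go to s1, push Y$ → (s1, aabbb, Y$)
  read a, top Y: go to s3, push UY → (s3, abbb, UY$)
  read a, top U: go to s3, push YY → (s3, bbb, YYY$)
  read b, top Y: go to s3, push ε → (s3, bb, YY$)
  read b, top Y: go to s3, push ε → (s3, b, Y$)
  read b, top Y: go to s3, push ε → (s3, ε, $)
All input consumed in state s3 with stack $.

$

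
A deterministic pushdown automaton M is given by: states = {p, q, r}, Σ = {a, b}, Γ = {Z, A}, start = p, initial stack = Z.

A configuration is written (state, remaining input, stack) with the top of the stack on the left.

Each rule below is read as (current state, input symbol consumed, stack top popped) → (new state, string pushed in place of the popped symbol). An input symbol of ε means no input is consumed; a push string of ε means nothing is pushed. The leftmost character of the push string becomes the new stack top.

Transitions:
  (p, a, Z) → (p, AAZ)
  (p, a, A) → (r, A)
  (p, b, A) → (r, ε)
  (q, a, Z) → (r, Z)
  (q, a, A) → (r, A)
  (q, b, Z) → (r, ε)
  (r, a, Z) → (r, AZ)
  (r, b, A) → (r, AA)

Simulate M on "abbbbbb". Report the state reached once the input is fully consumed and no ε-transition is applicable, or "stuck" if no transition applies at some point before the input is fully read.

(p, abbbbbb, Z) ⊢ (p, bbbbbb, AAZ) ⊢ (r, bbbbb, AZ) ⊢ (r, bbbb, AAZ) ⊢ (r, bbb, AAAZ) ⊢ (r, bb, AAAAZ) ⊢ (r, b, AAAAAZ) ⊢ (r, ε, AAAAAAZ)
All input consumed; M is in state r.

r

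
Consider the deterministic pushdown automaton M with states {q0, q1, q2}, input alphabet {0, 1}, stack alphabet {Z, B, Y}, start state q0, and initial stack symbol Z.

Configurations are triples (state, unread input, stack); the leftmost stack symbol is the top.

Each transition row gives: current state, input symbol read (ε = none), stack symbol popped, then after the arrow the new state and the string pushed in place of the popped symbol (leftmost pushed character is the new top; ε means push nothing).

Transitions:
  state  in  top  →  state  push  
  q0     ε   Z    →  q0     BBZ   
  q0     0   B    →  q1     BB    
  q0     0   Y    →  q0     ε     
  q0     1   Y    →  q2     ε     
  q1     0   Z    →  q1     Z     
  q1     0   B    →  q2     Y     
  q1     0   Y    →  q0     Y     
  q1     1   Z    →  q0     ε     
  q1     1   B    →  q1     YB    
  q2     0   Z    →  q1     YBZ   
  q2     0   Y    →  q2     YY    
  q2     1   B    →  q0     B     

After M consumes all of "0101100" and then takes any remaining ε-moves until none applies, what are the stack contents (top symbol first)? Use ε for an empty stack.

YBBBZ

(q0, 0101100, Z)
  ε-move, top Z: go to q0, push BBZ → (q0, 0101100, BBZ)
  read 0, top B: go to q1, push BB → (q1, 101100, BBBZ)
  read 1, top B: go to q1, push YB → (q1, 01100, YBBBZ)
  read 0, top Y: go to q0, push Y → (q0, 1100, YBBBZ)
  read 1, top Y: go to q2, push ε → (q2, 100, BBBZ)
  read 1, top B: go to q0, push B → (q0, 00, BBBZ)
  read 0, top B: go to q1, push BB → (q1, 0, BBBBZ)
  read 0, top B: go to q2, push Y → (q2, ε, YBBBZ)
All input consumed in state q2 with stack YBBBZ.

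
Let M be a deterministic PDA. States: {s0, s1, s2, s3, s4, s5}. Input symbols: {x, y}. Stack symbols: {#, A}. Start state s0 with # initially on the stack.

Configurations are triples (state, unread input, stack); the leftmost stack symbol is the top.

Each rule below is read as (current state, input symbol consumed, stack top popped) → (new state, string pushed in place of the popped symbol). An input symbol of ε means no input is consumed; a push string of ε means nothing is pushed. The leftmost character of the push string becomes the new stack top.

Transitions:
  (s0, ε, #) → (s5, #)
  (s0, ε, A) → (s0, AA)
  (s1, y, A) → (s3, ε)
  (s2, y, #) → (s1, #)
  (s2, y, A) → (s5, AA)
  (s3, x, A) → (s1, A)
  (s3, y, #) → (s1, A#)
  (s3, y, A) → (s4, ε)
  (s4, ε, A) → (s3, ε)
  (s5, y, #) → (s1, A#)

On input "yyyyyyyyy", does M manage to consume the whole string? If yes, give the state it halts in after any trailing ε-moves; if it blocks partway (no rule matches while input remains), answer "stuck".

s1

(s0, yyyyyyyyy, #)
  ε-move, top #: go to s5, push # → (s5, yyyyyyyyy, #)
  read y, top #: go to s1, push A# → (s1, yyyyyyyy, A#)
  read y, top A: go to s3, push ε → (s3, yyyyyyy, #)
  read y, top #: go to s1, push A# → (s1, yyyyyy, A#)
  read y, top A: go to s3, push ε → (s3, yyyyy, #)
  read y, top #: go to s1, push A# → (s1, yyyy, A#)
  read y, top A: go to s3, push ε → (s3, yyy, #)
  read y, top #: go to s1, push A# → (s1, yy, A#)
  read y, top A: go to s3, push ε → (s3, y, #)
  read y, top #: go to s1, push A# → (s1, ε, A#)
All input consumed; M is in state s1.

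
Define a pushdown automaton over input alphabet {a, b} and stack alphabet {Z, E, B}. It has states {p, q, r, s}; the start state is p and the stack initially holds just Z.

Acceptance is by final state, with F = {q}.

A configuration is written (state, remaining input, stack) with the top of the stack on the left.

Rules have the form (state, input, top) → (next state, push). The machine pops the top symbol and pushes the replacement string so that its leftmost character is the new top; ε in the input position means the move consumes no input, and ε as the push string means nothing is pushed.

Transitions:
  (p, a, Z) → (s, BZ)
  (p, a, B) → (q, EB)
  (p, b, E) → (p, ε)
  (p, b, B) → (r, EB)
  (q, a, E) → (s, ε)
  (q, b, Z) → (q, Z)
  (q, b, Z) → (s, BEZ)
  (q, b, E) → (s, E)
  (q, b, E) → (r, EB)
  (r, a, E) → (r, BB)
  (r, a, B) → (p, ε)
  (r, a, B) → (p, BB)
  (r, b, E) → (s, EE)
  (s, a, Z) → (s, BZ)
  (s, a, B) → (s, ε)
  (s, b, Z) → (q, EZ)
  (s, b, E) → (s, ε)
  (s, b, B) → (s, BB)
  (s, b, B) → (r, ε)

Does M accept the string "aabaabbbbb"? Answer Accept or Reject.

Reject

No computation consumes all input and reaches a final state.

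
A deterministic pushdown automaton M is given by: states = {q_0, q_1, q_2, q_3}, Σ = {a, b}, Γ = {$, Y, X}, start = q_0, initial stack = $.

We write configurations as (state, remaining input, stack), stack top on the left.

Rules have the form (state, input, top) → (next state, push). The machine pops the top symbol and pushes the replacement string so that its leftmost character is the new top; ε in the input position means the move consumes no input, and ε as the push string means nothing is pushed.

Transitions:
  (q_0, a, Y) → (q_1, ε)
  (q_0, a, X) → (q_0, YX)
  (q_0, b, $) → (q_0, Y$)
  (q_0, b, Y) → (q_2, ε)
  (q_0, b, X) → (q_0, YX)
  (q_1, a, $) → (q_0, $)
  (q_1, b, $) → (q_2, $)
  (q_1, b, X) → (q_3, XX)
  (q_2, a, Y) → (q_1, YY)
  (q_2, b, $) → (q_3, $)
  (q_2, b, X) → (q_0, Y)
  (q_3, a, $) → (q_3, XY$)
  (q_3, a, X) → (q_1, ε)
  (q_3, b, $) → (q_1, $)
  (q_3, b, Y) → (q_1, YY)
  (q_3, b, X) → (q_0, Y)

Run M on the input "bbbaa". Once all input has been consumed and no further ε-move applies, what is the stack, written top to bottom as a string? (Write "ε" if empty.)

(q_0, bbbaa, $)
  read b, top $: go to q_0, push Y$ → (q_0, bbaa, Y$)
  read b, top Y: go to q_2, push ε → (q_2, baa, $)
  read b, top $: go to q_3, push $ → (q_3, aa, $)
  read a, top $: go to q_3, push XY$ → (q_3, a, XY$)
  read a, top X: go to q_1, push ε → (q_1, ε, Y$)
All input consumed in state q_1 with stack Y$.

Y$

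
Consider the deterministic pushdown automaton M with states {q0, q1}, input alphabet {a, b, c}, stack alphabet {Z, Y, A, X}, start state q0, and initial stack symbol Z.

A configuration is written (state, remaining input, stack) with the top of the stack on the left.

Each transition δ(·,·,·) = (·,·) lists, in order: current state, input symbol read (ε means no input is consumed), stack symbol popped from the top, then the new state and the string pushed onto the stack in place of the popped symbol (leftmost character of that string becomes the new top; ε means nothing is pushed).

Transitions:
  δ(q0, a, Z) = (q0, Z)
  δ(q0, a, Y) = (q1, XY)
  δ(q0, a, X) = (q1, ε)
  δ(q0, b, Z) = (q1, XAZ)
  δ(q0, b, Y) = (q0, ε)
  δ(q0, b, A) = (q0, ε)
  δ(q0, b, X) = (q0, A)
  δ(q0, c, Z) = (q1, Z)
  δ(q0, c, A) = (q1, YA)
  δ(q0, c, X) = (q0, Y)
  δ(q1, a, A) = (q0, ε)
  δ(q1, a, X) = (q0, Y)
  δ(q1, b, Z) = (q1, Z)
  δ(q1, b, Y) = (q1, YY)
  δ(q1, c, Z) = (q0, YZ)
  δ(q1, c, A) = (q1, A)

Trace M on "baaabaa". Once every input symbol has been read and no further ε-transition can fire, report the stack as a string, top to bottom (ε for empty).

YYAZ

(q0, baaabaa, Z)
  read b, top Z: go to q1, push XAZ → (q1, aaabaa, XAZ)
  read a, top X: go to q0, push Y → (q0, aabaa, YAZ)
  read a, top Y: go to q1, push XY → (q1, abaa, XYAZ)
  read a, top X: go to q0, push Y → (q0, baa, YYAZ)
  read b, top Y: go to q0, push ε → (q0, aa, YAZ)
  read a, top Y: go to q1, push XY → (q1, a, XYAZ)
  read a, top X: go to q0, push Y → (q0, ε, YYAZ)
All input consumed in state q0 with stack YYAZ.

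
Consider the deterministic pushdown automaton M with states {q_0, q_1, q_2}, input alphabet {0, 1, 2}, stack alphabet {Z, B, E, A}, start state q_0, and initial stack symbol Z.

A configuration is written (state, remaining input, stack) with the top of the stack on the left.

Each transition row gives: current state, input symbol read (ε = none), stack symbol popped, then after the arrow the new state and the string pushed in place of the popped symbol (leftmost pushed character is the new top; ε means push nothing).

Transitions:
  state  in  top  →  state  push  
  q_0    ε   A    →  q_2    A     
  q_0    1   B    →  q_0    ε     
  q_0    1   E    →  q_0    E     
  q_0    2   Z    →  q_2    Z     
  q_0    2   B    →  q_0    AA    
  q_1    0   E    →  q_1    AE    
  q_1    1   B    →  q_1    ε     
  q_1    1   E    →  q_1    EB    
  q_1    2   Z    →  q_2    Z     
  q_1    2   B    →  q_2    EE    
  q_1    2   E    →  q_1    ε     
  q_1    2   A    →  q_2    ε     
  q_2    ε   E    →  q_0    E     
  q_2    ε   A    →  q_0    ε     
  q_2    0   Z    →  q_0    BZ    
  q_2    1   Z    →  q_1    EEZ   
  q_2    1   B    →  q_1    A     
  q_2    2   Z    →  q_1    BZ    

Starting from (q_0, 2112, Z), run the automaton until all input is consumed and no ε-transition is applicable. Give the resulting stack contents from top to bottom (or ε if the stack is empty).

BEZ

(q_0, 2112, Z) ⊢ (q_2, 112, Z) ⊢ (q_1, 12, EEZ) ⊢ (q_1, 2, EBEZ) ⊢ (q_1, ε, BEZ)
All input consumed in state q_1 with stack BEZ.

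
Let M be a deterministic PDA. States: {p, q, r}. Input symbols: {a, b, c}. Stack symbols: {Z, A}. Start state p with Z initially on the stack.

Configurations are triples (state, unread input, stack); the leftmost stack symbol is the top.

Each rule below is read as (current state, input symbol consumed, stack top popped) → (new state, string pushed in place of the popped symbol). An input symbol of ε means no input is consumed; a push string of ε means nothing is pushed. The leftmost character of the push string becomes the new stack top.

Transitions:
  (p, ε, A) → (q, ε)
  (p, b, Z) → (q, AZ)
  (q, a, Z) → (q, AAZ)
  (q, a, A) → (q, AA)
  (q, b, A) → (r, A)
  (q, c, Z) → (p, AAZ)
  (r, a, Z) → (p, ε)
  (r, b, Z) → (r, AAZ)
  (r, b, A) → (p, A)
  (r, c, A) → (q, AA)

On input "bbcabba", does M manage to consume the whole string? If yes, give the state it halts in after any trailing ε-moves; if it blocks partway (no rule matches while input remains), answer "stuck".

(p, bbcabba, Z)
  read b, top Z: go to q, push AZ → (q, bcabba, AZ)
  read b, top A: go to r, push A → (r, cabba, AZ)
  read c, top A: go to q, push AA → (q, abba, AAZ)
  read a, top A: go to q, push AA → (q, bba, AAAZ)
  read b, top A: go to r, push A → (r, ba, AAAZ)
  read b, top A: go to p, push A → (p, a, AAAZ)
  ε-move, top A: go to q, push ε → (q, a, AAZ)
  read a, top A: go to q, push AA → (q, ε, AAAZ)
All input consumed; M is in state q.

q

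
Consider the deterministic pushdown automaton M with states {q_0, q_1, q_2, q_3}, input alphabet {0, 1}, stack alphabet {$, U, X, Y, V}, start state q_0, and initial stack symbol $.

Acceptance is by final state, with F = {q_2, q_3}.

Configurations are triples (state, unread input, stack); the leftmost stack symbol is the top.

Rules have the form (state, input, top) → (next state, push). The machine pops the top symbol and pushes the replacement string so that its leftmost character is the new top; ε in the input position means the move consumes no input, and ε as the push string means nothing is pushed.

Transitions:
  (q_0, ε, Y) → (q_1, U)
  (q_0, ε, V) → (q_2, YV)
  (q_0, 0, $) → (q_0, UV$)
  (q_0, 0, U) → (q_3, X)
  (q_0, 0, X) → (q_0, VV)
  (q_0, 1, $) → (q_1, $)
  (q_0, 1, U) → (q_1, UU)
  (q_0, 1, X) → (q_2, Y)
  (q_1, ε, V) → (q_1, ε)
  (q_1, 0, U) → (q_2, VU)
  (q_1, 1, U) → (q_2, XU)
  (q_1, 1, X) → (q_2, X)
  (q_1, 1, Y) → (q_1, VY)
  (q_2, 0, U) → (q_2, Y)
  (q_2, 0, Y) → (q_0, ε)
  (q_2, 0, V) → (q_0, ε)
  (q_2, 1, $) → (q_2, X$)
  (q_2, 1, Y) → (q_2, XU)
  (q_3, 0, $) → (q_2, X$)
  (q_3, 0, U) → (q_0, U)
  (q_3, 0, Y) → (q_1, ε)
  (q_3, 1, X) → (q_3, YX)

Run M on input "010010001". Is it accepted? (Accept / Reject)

(q_0, 010010001, $)
  read 0, top $: go to q_0, push UV$ → (q_0, 10010001, UV$)
  read 1, top U: go to q_1, push UU → (q_1, 0010001, UUV$)
  read 0, top U: go to q_2, push VU → (q_2, 010001, VUUV$)
  read 0, top V: go to q_0, push ε → (q_0, 10001, UUV$)
  read 1, top U: go to q_1, push UU → (q_1, 0001, UUUV$)
  read 0, top U: go to q_2, push VU → (q_2, 001, VUUUV$)
  read 0, top V: go to q_0, push ε → (q_0, 01, UUUV$)
  read 0, top U: go to q_3, push X → (q_3, 1, XUUV$)
  read 1, top X: go to q_3, push YX → (q_3, ε, YXUUV$)
All input consumed; state q_3 ∈ F.

Accept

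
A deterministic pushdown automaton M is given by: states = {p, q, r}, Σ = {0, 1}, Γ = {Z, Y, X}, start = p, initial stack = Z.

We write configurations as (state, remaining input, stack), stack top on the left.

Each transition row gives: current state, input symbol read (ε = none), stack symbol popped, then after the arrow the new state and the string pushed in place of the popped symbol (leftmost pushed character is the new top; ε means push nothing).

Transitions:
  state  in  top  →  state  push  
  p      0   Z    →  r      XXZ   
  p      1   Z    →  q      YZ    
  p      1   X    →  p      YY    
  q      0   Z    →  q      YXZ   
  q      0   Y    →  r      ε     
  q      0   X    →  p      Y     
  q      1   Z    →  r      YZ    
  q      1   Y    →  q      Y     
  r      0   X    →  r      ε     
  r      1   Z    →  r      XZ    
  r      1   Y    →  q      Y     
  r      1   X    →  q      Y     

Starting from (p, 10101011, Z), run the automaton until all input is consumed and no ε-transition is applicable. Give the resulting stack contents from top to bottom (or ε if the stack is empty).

YZ

(p, 10101011, Z) ⊢ (q, 0101011, YZ) ⊢ (r, 101011, Z) ⊢ (r, 01011, XZ) ⊢ (r, 1011, Z) ⊢ (r, 011, XZ) ⊢ (r, 11, Z) ⊢ (r, 1, XZ) ⊢ (q, ε, YZ)
All input consumed in state q with stack YZ.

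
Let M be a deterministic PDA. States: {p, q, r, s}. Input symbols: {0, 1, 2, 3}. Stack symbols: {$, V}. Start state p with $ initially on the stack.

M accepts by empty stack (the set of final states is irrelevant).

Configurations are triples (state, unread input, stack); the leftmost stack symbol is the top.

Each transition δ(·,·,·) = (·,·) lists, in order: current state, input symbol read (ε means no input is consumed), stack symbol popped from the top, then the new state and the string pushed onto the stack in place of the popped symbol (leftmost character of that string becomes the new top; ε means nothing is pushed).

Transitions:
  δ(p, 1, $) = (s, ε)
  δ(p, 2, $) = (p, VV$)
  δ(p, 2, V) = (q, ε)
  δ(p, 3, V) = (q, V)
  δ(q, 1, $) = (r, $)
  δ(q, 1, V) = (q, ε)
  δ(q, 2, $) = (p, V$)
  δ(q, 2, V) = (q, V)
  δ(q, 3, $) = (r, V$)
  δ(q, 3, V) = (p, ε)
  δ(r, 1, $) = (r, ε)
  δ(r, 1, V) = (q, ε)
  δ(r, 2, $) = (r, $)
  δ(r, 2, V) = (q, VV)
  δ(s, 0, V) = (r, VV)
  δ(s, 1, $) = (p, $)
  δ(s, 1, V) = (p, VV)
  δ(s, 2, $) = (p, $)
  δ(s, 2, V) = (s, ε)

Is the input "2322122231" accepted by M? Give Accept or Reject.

(p, 2322122231, $) ⊢ (p, 322122231, VV$) ⊢ (q, 22122231, VV$) ⊢ (q, 2122231, VV$) ⊢ (q, 122231, VV$) ⊢ (q, 22231, V$) ⊢ (q, 2231, V$) ⊢ (q, 231, V$) ⊢ (q, 31, V$) ⊢ (p, 1, $) ⊢ (s, ε, ε)
All input consumed and the stack is empty.

Accept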